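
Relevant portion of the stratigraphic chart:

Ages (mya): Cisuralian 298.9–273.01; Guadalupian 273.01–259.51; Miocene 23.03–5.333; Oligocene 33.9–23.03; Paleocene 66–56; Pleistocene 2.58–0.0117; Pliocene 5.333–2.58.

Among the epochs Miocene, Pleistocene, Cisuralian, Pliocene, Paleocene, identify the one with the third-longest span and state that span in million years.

Start − end for each: Miocene 23.03 − 5.333 = 17.697; Pleistocene 2.58 − 0.0117 = 2.5683; Cisuralian 298.9 − 273.01 = 25.89; Pliocene 5.333 − 2.58 = 2.753; Paleocene 66 − 56 = 10.
Ranking these from longest: Cisuralian > Miocene > Paleocene > Pliocene > Pleistocene.
Position 3 in that ranking is Paleocene, which lasted 10 Myr.

Paleocene, 10 million years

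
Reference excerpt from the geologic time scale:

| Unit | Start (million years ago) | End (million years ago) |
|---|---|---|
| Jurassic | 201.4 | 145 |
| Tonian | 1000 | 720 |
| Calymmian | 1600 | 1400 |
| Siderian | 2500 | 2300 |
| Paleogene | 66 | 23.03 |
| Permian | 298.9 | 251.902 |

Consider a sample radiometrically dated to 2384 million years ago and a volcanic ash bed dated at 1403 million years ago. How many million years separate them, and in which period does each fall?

Elapsed time: 2384 − 1403 = 981 Myr.
2384 Ma lies within 2500–2300 Ma: Siderian.
1403 Ma lies within 1600–1400 Ma: Calymmian.

981 million years apart; the first in the Siderian, the second in the Calymmian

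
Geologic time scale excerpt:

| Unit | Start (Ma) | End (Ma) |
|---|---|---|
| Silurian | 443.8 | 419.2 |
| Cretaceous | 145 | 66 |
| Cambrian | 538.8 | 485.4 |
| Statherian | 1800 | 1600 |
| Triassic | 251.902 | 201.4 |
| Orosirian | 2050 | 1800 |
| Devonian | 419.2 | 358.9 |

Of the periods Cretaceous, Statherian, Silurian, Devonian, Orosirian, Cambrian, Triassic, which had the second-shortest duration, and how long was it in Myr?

Start − end for each: Cretaceous 145 − 66 = 79; Statherian 1800 − 1600 = 200; Silurian 443.8 − 419.2 = 24.6; Devonian 419.2 − 358.9 = 60.3; Orosirian 2050 − 1800 = 250; Cambrian 538.8 − 485.4 = 53.4; Triassic 251.902 − 201.4 = 50.502.
Ranking these from shortest: Silurian < Triassic < Cambrian < Devonian < Cretaceous < Statherian < Orosirian.
Position 2 in that ranking is Triassic, which lasted 50.502 Myr.

Triassic, 50.502 million years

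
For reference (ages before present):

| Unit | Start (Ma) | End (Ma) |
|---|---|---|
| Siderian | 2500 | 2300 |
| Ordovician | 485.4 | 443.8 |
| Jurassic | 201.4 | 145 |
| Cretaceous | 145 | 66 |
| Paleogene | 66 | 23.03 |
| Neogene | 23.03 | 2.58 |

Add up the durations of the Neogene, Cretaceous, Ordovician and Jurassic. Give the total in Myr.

Duration is start − end for each: (23.03 − 2.58) + (145 − 66) + (485.4 − 443.8) + (201.4 − 145).
That is 20.45 + 79 + 41.6 + 56.4, which totals 197.45 million years.

197.45 million years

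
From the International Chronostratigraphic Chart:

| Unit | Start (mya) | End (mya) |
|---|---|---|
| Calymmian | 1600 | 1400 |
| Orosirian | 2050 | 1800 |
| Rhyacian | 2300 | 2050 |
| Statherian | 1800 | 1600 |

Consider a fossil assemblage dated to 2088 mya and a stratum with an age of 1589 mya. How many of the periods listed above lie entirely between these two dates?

2

The older date is 2088 Ma and the younger is 1589 Ma.
Periods with start < 2088 and end > 1589 Ma: Orosirian (2050–1800), Statherian (1800–1600).
That is 2 complete periods.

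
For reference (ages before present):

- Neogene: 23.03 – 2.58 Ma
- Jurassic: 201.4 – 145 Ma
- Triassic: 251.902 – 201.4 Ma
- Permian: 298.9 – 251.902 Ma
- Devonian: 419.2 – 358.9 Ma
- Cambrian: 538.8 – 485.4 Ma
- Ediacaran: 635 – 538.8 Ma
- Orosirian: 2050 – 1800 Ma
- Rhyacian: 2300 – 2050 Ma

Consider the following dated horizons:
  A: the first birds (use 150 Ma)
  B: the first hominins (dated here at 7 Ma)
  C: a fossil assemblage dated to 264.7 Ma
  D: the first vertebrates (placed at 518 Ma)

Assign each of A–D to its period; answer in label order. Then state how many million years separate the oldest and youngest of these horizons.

A: 150 Ma lies in 201.4–145 Ma, so Jurassic.
B: 7 Ma lies in 23.03–2.58 Ma, so Neogene.
C: 264.7 Ma lies in 298.9–251.902 Ma, so Permian.
D: 518 Ma lies in 538.8–485.4 Ma, so Cambrian.
Oldest = 518 Ma, youngest = 7 Ma → span 511 Myr.

A — Jurassic; B — Neogene; C — Permian; D — Cambrian; span 511 million years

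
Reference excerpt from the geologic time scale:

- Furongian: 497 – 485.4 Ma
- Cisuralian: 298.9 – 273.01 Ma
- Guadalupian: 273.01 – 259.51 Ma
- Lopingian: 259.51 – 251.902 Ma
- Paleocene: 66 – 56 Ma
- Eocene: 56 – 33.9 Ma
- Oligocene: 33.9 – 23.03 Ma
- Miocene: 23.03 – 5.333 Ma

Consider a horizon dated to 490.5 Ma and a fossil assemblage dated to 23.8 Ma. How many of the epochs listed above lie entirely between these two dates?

5

490.5 Ma sits inside the Furongian (497–485.4) and 23.8 Ma inside the Oligocene (33.9–23.03); neither of those is wholly between the two dates.
The listed epochs lying completely between them are Cisuralian, Guadalupian, Lopingian, Paleocene, Eocene — 5 in all.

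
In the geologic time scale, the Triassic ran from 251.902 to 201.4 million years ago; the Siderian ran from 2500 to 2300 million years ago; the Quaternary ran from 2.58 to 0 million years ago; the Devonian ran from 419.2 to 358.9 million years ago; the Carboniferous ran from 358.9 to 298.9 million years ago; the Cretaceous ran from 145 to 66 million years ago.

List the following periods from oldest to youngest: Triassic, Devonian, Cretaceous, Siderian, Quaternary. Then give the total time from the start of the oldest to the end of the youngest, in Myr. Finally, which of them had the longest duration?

Siderian → Devonian → Triassic → Cretaceous → Quaternary; total span 2500 Myr; longest is Siderian

From the excerpt: Triassic 251.902–201.4; Devonian 419.2–358.9; Cretaceous 145–66; Siderian 2500–2300; Quaternary 2.58–0 (Ma).
Larger Ma is earlier, so the oldest is Siderian and the youngest is Quaternary; oldest to youngest: Siderian, Devonian, Triassic, Cretaceous, Quaternary.
Oldest start 2500 minus youngest end 0 gives 2500 Myr overall.
Individual lengths (start − end): Cretaceous 79; Siderian 200; Triassic 50.502; Devonian 60.3; Quaternary 2.58. The largest is Siderian at 200 Myr.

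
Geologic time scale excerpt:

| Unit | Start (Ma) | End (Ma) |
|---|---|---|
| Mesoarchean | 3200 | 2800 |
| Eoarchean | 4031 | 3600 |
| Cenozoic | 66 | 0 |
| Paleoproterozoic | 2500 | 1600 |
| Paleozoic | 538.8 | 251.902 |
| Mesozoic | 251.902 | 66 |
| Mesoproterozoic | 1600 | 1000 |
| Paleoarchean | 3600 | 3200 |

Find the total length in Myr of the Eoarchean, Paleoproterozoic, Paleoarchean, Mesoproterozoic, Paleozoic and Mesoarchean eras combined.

Each duration: Eoarchean = 431; Paleoproterozoic = 900; Paleoarchean = 400; Mesoproterozoic = 600; Paleozoic = 286.898; Mesoarchean = 400.
Sum: 431 + 900 + 400 + 600 + 286.898 + 400 = 3017.898 Myr.

3017.898 million years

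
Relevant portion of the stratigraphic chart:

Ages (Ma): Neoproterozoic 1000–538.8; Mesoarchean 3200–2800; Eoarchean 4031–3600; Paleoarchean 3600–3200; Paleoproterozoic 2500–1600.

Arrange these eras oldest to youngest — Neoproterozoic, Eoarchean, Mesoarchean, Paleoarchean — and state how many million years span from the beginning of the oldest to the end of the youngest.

From the excerpt: Neoproterozoic 1000–538.8; Eoarchean 4031–3600; Mesoarchean 3200–2800; Paleoarchean 3600–3200 (Ma).
Larger Ma is earlier, so the oldest is Eoarchean and the youngest is Neoproterozoic; oldest to youngest: Eoarchean, Paleoarchean, Mesoarchean, Neoproterozoic.
Oldest start 4031 minus youngest end 538.8 gives 3492.2 Myr overall.

Eoarchean → Paleoarchean → Mesoarchean → Neoproterozoic; total span 3492.2 Myr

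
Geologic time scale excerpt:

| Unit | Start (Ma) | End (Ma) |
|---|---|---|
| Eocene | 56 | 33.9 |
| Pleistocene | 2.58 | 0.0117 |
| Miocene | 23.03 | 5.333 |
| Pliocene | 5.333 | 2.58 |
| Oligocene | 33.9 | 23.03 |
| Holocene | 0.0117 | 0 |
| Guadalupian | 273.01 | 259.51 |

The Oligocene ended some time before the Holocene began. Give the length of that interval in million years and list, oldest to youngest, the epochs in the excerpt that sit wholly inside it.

23.0183 million years; Miocene, Pliocene, Pleistocene

The Oligocene closes at 23.03 Ma and the Holocene opens at 0.0117 Ma, so the interval is 23.03 − 0.0117 = 23.0183 Myr.
An epoch fits inside if it starts at or after 23.03 Ma and ends at or before 0.0117 Ma; oldest first that gives Miocene, Pliocene, Pleistocene.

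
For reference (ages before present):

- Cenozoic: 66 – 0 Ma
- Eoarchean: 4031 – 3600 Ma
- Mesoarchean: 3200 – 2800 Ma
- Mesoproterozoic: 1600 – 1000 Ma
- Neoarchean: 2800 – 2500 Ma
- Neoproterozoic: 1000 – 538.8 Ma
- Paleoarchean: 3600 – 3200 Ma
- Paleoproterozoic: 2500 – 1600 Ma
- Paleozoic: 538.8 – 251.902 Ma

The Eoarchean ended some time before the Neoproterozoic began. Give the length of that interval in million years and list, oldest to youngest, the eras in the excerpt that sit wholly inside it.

The Eoarchean closes at 3600 Ma and the Neoproterozoic opens at 1000 Ma, so the interval is 3600 − 1000 = 2600 Myr.
An era fits inside if it starts at or after 3600 Ma and ends at or before 1000 Ma; oldest first that gives Paleoarchean, Mesoarchean, Neoarchean, Paleoproterozoic, Mesoproterozoic.

2600 million years; Paleoarchean, Mesoarchean, Neoarchean, Paleoproterozoic, Mesoproterozoic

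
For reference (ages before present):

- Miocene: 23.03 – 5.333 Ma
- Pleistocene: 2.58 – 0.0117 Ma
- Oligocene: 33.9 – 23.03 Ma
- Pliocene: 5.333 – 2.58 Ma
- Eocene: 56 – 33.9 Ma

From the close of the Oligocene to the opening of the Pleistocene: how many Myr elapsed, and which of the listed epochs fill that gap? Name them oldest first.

The Oligocene closes at 23.03 Ma and the Pleistocene opens at 2.58 Ma, so the interval is 23.03 − 2.58 = 20.45 Myr.
An epoch fits inside if it starts at or after 23.03 Ma and ends at or before 2.58 Ma; oldest first that gives Miocene, Pliocene.

20.45 million years; Miocene, Pliocene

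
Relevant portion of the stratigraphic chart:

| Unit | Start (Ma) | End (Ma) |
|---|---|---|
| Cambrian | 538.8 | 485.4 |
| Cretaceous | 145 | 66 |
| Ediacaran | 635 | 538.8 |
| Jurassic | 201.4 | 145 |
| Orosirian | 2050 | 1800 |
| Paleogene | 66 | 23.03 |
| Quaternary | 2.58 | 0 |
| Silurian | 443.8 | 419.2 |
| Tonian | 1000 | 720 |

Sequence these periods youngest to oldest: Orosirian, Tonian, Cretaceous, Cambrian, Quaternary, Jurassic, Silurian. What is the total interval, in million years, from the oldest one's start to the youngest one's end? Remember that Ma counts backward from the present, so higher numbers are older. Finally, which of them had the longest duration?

Quaternary, Cretaceous, Jurassic, Silurian, Cambrian, Tonian, Orosirian; total span 2050 Myr; longest is Tonian

Start ages (Ma): Orosirian 2050, Tonian 1000, Cambrian 538.8, Silurian 443.8, Jurassic 201.4, Cretaceous 145, Quaternary 2.58.
Ordered youngest to oldest: Quaternary, Cretaceous, Jurassic, Silurian, Cambrian, Tonian, Orosirian.
Span = 2050 − 0 = 2050 Myr.
Durations: Quaternary 2.58, Orosirian 250, Cretaceous 79, Tonian 280, Cambrian 53.4, Jurassic 56.4, Silurian 24.6 → longest is Tonian (280 Myr).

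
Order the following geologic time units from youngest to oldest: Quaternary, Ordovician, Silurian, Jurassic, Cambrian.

Group by era (each group listed oldest first) — Paleozoic: Cambrian, Ordovician, Silurian; Mesozoic: Jurassic; Cenozoic: Quaternary. The eras run Paleozoic → Mesozoic → Cenozoic. Concatenating the groups in that era order and then reversing gives youngest to oldest.

Quaternary → Jurassic → Silurian → Ordovician → Cambrian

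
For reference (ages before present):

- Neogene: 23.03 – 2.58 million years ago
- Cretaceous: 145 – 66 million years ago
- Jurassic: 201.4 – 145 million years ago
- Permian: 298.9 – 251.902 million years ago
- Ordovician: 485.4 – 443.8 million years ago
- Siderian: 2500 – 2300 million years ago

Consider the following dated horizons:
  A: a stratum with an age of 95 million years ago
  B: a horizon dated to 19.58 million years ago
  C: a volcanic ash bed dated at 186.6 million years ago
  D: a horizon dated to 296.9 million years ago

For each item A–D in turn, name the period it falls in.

A — Cretaceous; B — Neogene; C — Jurassic; D — Permian

Match each age against the start–end ranges in the excerpt: A = 95 Ma → Cretaceous (145–66); B = 19.58 Ma → Neogene (23.03–2.58); C = 186.6 Ma → Jurassic (201.4–145); D = 296.9 Ma → Permian (298.9–251.902).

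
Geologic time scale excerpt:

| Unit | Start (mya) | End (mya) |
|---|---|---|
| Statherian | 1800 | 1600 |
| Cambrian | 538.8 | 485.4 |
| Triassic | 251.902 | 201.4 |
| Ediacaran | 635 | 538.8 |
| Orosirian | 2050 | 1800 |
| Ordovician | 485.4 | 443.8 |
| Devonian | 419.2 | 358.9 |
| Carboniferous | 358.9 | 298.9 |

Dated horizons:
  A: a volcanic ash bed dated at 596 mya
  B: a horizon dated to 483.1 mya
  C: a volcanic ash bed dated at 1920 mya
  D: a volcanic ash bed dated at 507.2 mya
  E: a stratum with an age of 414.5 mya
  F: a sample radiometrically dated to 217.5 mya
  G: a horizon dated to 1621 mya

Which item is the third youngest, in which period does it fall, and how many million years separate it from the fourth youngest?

B, in the Ordovician; 24.1 million years to D

Smaller Ma means younger, so youngest first: F 217.5 < E 414.5 < B 483.1 < D 507.2 < A 596 < G 1621 < C 1920.
Counting 3 along gives B (483.1 Ma); the excerpt puts that inside the Ordovician, 485.4–443.8 Ma.
Next in line is D (507.2 Ma), and 507.2 − 483.1 = 24.1 Myr.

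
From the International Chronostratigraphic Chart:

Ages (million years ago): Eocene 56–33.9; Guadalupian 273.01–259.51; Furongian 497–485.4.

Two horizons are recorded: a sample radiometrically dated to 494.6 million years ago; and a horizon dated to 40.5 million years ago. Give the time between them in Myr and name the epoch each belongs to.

454.1 million years apart; the first in the Furongian, the second in the Eocene

Elapsed time: 494.6 − 40.5 = 454.1 Myr.
494.6 Ma lies within 497–485.4 Ma: Furongian.
40.5 Ma lies within 56–33.9 Ma: Eocene.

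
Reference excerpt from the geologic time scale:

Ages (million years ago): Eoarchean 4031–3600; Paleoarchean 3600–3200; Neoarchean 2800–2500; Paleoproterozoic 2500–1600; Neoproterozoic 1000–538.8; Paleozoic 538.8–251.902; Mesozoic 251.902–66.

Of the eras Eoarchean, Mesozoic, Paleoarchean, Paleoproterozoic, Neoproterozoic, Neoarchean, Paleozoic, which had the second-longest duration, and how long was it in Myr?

Durations: Eoarchean 431; Mesozoic 185.902; Paleoarchean 400; Paleoproterozoic 900; Neoproterozoic 461.2; Neoarchean 300; Paleozoic 286.898 Myr.
Sorted longest-first: Paleoproterozoic (900), Neoproterozoic (461.2), Eoarchean (431), Paleoarchean (400), Neoarchean (300), Paleozoic (286.898), Mesozoic (185.902).
The second longest is Neoproterozoic at 461.2 Myr.

Neoproterozoic, 461.2 million years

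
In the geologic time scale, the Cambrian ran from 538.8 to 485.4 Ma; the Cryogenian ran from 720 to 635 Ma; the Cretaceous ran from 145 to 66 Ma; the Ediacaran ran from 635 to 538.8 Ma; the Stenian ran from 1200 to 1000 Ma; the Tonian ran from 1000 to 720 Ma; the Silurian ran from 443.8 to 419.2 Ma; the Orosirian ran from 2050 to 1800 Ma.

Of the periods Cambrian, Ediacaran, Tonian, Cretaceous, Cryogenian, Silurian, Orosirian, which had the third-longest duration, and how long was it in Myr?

Durations: Cambrian 53.4; Ediacaran 96.2; Tonian 280; Cretaceous 79; Cryogenian 85; Silurian 24.6; Orosirian 250 Myr.
Sorted longest-first: Tonian (280), Orosirian (250), Ediacaran (96.2), Cryogenian (85), Cretaceous (79), Cambrian (53.4), Silurian (24.6).
The third longest is Ediacaran at 96.2 Myr.

Ediacaran, 96.2 million years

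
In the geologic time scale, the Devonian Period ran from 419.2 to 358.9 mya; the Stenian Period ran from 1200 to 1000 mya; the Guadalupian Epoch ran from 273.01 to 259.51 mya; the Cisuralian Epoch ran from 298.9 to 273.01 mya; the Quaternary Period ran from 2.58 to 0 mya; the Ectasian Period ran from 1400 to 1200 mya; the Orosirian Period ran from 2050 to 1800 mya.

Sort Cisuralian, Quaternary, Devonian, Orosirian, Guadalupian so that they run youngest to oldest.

Sorting by start age (ascending Ma, since larger Ma = older): Quaternary start 2.58, Guadalupian start 273.01, Cisuralian start 298.9, Devonian start 419.2, Orosirian start 2050.

Quaternary → Guadalupian → Cisuralian → Devonian → Orosirian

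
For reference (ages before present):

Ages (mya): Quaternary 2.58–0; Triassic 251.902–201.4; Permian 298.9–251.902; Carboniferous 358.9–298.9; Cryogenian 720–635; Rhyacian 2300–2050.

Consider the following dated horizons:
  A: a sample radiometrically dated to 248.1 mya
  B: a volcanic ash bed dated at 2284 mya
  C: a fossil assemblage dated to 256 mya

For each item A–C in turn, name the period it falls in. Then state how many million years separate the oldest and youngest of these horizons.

A — Triassic; B — Rhyacian; C — Permian; span 2035.9 million years

Match each age against the start–end ranges in the excerpt: A = 248.1 Ma → Triassic (251.902–201.4); B = 2284 Ma → Rhyacian (2300–2050); C = 256 Ma → Permian (298.9–251.902).
The largest age is 2284 Ma and the smallest is 248.1 Ma; their difference is 2035.9 Myr.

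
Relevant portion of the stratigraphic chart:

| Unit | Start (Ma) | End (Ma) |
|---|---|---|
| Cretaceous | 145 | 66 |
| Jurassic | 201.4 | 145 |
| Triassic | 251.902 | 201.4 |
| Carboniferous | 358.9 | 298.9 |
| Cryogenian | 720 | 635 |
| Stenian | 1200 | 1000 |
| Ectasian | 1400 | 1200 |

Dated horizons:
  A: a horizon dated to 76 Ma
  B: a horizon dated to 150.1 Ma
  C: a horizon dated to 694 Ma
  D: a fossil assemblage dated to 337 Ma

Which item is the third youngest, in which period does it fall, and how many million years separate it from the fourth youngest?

Sorted youngest-first by Ma: A (76), B (150.1), D (337), C (694).
The third youngest is D at 337 Ma, which lies in 358.9–298.9 Ma: the Carboniferous.
The fourth youngest is C at 694 Ma; separation = |337 − 694| = 357 Myr.

D, in the Carboniferous; 357 million years to C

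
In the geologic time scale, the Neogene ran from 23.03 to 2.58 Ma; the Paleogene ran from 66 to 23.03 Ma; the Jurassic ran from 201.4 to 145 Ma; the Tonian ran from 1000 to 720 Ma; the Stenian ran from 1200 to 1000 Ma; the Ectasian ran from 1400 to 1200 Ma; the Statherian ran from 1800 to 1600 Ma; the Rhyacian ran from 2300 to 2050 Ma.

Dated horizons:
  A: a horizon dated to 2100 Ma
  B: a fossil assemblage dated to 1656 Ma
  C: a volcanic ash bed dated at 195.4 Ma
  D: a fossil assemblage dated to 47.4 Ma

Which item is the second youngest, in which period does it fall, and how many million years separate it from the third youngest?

Sorted youngest-first by Ma: D (47.4), C (195.4), B (1656), A (2100).
The second youngest is C at 195.4 Ma, which lies in 201.4–145 Ma: the Jurassic.
The third youngest is B at 1656 Ma; separation = |195.4 − 1656| = 1460.6 Myr.

C, in the Jurassic; 1460.6 million years to B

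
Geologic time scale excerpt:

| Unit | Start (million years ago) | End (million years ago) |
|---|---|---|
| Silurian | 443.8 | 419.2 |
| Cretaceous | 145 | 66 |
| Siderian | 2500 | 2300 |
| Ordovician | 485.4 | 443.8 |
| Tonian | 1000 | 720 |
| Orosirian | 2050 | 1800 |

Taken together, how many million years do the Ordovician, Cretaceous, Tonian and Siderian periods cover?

600.6 million years

Duration is start − end for each: (485.4 − 443.8) + (145 − 66) + (1000 − 720) + (2500 − 2300).
That is 41.6 + 79 + 280 + 200, which totals 600.6 million years.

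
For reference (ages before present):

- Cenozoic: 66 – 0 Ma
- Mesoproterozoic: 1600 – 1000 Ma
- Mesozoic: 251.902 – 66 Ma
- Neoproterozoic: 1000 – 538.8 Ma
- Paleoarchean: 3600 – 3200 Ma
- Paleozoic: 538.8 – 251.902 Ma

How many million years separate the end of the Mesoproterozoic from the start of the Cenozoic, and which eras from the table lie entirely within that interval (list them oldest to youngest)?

934 million years; Neoproterozoic, Paleozoic, Mesozoic

End of Mesoproterozoic = 1000 Ma; start of Cenozoic = 66 Ma.
Gap = 1000 − 66 = 934 Myr.
Eras wholly inside 1000–66 Ma: Neoproterozoic (1000–538.8), Paleozoic (538.8–251.902), Mesozoic (251.902–66).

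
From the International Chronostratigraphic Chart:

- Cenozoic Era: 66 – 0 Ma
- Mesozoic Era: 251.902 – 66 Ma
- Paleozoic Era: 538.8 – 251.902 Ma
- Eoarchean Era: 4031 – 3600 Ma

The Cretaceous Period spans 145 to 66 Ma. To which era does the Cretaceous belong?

Mesozoic

The Cretaceous (145–66 Ma) lies entirely within 251.902–66 Ma, the Mesozoic Era.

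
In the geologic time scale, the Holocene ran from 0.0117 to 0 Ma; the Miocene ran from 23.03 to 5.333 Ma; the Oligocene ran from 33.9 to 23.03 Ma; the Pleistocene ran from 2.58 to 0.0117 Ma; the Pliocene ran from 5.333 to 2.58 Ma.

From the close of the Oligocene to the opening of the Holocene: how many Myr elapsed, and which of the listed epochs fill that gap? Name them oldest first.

23.0183 million years; Miocene, Pliocene, Pleistocene

End of Oligocene = 23.03 Ma; start of Holocene = 0.0117 Ma.
Gap = 23.03 − 0.0117 = 23.0183 Myr.
Epochs wholly inside 23.03–0.0117 Ma: Miocene (23.03–5.333), Pliocene (5.333–2.58), Pleistocene (2.58–0.0117).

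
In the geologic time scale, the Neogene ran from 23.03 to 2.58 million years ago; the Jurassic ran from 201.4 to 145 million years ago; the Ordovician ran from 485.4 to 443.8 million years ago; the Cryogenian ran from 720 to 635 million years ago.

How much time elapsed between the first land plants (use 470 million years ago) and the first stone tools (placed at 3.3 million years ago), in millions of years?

466.7 million years

470 − 3.3 = 466.7 million years.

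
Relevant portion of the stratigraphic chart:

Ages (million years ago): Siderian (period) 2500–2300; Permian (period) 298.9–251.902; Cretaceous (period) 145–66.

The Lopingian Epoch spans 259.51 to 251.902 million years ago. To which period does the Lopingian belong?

Permian

The Lopingian (259.51–251.902 Ma) lies entirely within 298.9–251.902 Ma, the Permian Period.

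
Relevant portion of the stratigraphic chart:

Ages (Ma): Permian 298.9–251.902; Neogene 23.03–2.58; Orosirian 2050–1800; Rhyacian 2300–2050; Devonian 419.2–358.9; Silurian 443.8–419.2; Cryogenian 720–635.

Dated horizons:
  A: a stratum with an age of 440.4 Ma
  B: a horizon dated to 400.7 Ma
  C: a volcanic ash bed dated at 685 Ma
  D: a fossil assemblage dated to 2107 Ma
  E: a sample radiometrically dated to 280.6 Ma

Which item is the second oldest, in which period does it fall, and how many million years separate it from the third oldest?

Sorted oldest-first by Ma: D (2107), C (685), A (440.4), B (400.7), E (280.6).
The second oldest is C at 685 Ma, which lies in 720–635 Ma: the Cryogenian.
The third oldest is A at 440.4 Ma; separation = |685 − 440.4| = 244.6 Myr.

C, in the Cryogenian; 244.6 million years to A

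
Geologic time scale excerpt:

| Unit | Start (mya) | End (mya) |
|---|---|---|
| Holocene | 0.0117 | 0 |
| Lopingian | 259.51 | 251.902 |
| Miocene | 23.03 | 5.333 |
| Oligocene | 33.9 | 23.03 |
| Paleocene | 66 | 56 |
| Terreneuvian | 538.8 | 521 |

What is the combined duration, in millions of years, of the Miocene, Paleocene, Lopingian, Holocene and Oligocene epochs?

46.1867 million years

Duration is start − end for each: (23.03 − 5.333) + (66 − 56) + (259.51 − 251.902) + (0.0117 − 0) + (33.9 − 23.03).
That is 17.697 + 10 + 7.608 + 0.0117 + 10.87, which totals 46.1867 million years.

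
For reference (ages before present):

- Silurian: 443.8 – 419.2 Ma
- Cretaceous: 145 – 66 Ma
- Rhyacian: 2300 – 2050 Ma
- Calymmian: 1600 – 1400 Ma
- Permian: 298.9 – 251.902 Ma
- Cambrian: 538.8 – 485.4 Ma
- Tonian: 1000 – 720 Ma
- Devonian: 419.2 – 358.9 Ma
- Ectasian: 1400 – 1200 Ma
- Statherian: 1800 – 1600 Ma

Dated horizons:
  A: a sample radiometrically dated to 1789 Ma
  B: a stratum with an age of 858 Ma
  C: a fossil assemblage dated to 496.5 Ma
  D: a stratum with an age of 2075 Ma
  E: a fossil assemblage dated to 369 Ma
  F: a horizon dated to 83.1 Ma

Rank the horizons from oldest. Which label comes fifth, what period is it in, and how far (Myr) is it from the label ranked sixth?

Sorted oldest-first by Ma: D (2075), A (1789), B (858), C (496.5), E (369), F (83.1).
The fifth oldest is E at 369 Ma, which lies in 419.2–358.9 Ma: the Devonian.
The sixth oldest is F at 83.1 Ma; separation = |369 − 83.1| = 285.9 Myr.

E, in the Devonian; 285.9 million years to F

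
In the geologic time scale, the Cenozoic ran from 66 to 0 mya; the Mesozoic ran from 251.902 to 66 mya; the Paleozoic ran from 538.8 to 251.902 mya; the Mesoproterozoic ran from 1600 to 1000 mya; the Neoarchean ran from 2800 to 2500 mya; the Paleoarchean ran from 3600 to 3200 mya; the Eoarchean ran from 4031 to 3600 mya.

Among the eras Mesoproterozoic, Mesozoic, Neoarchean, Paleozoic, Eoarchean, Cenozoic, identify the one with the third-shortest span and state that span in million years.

Paleozoic, 286.898 million years

Start − end for each: Mesoproterozoic 1600 − 1000 = 600; Mesozoic 251.902 − 66 = 185.902; Neoarchean 2800 − 2500 = 300; Paleozoic 538.8 − 251.902 = 286.898; Eoarchean 4031 − 3600 = 431; Cenozoic 66 − 0 = 66.
Ranking these from shortest: Cenozoic < Mesozoic < Paleozoic < Neoarchean < Eoarchean < Mesoproterozoic.
Position 3 in that ranking is Paleozoic, which lasted 286.898 Myr.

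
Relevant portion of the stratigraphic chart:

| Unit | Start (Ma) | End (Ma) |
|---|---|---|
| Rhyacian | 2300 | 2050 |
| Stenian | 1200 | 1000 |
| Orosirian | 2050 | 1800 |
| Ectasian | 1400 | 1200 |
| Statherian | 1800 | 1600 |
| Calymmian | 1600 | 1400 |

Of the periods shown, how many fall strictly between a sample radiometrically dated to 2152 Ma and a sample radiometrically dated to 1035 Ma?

4

The older date is 2152 Ma and the younger is 1035 Ma.
Periods with start < 2152 and end > 1035 Ma: Orosirian (2050–1800), Statherian (1800–1600), Calymmian (1600–1400), Ectasian (1400–1200).
That is 4 complete periods.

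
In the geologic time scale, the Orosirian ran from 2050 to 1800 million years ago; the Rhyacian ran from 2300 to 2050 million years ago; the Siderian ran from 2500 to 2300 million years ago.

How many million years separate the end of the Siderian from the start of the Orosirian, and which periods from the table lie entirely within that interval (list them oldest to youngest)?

End of Siderian = 2300 Ma; start of Orosirian = 2050 Ma.
Gap = 2300 − 2050 = 250 Myr.
Periods wholly inside 2300–2050 Ma: Rhyacian (2300–2050).

250 million years; Rhyacian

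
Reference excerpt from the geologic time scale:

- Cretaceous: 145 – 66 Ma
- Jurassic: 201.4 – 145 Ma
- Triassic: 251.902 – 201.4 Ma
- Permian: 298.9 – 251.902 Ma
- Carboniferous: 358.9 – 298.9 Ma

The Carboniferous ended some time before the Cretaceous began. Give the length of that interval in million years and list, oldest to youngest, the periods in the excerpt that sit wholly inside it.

153.9 million years; Permian, Triassic, Jurassic

End of Carboniferous = 298.9 Ma; start of Cretaceous = 145 Ma.
Gap = 298.9 − 145 = 153.9 Myr.
Periods wholly inside 298.9–145 Ma: Permian (298.9–251.902), Triassic (251.902–201.4), Jurassic (201.4–145).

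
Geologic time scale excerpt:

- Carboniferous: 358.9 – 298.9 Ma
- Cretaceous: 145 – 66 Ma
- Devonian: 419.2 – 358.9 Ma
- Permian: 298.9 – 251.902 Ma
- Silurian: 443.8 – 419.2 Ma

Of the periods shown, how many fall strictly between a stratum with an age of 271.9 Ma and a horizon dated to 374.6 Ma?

374.6 Ma sits inside the Devonian (419.2–358.9) and 271.9 Ma inside the Permian (298.9–251.902); neither of those is wholly between the two dates.
The listed periods lying completely between them are Carboniferous — 1 in all.

1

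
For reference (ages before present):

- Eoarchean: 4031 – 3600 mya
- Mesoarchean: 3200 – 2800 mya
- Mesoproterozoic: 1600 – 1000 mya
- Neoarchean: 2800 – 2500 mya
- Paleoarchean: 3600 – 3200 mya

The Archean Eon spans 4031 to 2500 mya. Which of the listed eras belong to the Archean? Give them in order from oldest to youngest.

Eoarchean, Paleoarchean, Mesoarchean, Neoarchean

Eras with both bounds inside 4031–2500 Ma: Eoarchean (4031–3600), Paleoarchean (3600–3200), Mesoarchean (3200–2800), Neoarchean (2800–2500).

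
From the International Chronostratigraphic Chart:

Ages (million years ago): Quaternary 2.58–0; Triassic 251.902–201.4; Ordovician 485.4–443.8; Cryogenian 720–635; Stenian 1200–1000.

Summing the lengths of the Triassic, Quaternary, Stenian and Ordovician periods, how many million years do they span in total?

Each duration: Triassic = 50.502; Quaternary = 2.58; Stenian = 200; Ordovician = 41.6.
Sum: 50.502 + 2.58 + 200 + 41.6 = 294.682 Myr.

294.682 million years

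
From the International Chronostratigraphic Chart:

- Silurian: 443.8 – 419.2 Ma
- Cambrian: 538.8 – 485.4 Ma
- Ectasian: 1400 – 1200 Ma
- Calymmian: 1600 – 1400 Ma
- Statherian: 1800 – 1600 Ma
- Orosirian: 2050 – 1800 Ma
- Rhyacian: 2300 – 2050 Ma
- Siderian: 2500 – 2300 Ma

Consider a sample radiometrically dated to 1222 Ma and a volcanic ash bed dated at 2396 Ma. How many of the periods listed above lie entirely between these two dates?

The older date is 2396 Ma and the younger is 1222 Ma.
Periods with start < 2396 and end > 1222 Ma: Rhyacian (2300–2050), Orosirian (2050–1800), Statherian (1800–1600), Calymmian (1600–1400).
That is 4 complete periods.

4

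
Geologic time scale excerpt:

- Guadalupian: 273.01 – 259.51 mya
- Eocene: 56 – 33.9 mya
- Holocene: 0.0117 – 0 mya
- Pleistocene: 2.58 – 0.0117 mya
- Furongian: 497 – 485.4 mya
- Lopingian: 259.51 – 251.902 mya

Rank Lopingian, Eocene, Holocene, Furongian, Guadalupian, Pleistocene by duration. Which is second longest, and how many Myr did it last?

Durations: Lopingian 7.608; Eocene 22.1; Holocene 0.0117; Furongian 11.6; Guadalupian 13.5; Pleistocene 2.5683 Myr.
Sorted longest-first: Eocene (22.1), Guadalupian (13.5), Furongian (11.6), Lopingian (7.608), Pleistocene (2.5683), Holocene (0.0117).
The second longest is Guadalupian at 13.5 Myr.

Guadalupian, 13.5 million years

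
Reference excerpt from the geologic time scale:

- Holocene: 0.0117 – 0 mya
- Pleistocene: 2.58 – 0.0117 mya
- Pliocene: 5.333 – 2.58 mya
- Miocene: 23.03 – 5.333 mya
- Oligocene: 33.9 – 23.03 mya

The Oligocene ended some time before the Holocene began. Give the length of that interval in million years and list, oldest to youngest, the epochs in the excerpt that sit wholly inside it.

23.0183 million years; Miocene, Pliocene, Pleistocene

End of Oligocene = 23.03 Ma; start of Holocene = 0.0117 Ma.
Gap = 23.03 − 0.0117 = 23.0183 Myr.
Epochs wholly inside 23.03–0.0117 Ma: Miocene (23.03–5.333), Pliocene (5.333–2.58), Pleistocene (2.58–0.0117).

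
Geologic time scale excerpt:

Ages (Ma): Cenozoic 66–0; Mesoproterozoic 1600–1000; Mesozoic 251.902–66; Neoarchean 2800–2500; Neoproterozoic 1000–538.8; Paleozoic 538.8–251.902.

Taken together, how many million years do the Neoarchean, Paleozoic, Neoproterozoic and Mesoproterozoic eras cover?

Duration is start − end for each: (2800 − 2500) + (538.8 − 251.902) + (1000 − 538.8) + (1600 − 1000).
That is 300 + 286.898 + 461.2 + 600, which totals 1648.098 million years.

1648.098 million years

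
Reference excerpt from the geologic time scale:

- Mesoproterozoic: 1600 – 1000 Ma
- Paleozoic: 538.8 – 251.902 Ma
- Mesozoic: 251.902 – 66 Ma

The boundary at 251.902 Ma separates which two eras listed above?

The Paleozoic ends at 251.902 Ma and the Mesozoic begins at 251.902 Ma, so they share that boundary.

Paleozoic and Mesozoic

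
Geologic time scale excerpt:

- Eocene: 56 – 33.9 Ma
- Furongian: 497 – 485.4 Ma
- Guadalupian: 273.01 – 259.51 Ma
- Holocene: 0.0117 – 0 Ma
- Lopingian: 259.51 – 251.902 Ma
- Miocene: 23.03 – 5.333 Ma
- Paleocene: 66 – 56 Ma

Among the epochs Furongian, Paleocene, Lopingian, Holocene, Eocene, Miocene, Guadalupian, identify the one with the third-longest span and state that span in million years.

Guadalupian, 13.5 million years

Durations: Furongian 11.6; Paleocene 10; Lopingian 7.608; Holocene 0.0117; Eocene 22.1; Miocene 17.697; Guadalupian 13.5 Myr.
Sorted longest-first: Eocene (22.1), Miocene (17.697), Guadalupian (13.5), Furongian (11.6), Paleocene (10), Lopingian (7.608), Holocene (0.0117).
The third longest is Guadalupian at 13.5 Myr.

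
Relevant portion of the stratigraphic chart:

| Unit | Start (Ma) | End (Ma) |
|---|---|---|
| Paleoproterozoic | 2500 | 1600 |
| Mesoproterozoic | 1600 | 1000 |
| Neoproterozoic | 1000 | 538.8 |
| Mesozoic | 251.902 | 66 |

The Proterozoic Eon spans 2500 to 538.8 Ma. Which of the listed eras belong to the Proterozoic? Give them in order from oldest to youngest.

Eras with both bounds inside 2500–538.8 Ma: Paleoproterozoic (2500–1600), Mesoproterozoic (1600–1000), Neoproterozoic (1000–538.8).

Paleoproterozoic, Mesoproterozoic, Neoproterozoic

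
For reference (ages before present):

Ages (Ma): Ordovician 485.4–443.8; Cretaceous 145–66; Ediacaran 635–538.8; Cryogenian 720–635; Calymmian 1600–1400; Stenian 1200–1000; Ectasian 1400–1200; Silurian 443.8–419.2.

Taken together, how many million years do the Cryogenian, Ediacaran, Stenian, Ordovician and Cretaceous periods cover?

Duration is start − end for each: (720 − 635) + (635 − 538.8) + (1200 − 1000) + (485.4 − 443.8) + (145 − 66).
That is 85 + 96.2 + 200 + 41.6 + 79, which totals 501.8 million years.

501.8 million years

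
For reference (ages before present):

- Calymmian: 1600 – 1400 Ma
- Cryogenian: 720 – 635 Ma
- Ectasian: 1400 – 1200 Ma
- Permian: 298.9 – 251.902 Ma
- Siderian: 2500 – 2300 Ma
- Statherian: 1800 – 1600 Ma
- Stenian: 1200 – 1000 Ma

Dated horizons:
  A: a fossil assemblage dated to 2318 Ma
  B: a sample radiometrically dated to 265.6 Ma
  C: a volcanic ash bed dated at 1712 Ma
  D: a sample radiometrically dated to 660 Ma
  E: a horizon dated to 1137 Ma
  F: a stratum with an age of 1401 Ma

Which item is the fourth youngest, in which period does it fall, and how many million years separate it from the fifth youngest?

F, in the Calymmian; 311 million years to C

Smaller Ma means younger, so youngest first: B 265.6 < D 660 < E 1137 < F 1401 < C 1712 < A 2318.
Counting 4 along gives F (1401 Ma); the excerpt puts that inside the Calymmian, 1600–1400 Ma.
Next in line is C (1712 Ma), and 1712 − 1401 = 311 Myr.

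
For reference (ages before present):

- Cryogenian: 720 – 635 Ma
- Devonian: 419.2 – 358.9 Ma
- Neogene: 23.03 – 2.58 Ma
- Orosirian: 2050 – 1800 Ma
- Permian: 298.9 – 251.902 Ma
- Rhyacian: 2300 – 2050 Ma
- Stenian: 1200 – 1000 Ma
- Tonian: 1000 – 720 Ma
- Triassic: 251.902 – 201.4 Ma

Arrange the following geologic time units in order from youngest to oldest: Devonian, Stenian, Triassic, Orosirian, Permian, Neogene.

Neogene, Triassic, Permian, Devonian, Stenian, Orosirian

Sorting by start age (ascending Ma, since larger Ma = older): Neogene start 23.03, Triassic start 251.902, Permian start 298.9, Devonian start 419.2, Stenian start 1200, Orosirian start 2050.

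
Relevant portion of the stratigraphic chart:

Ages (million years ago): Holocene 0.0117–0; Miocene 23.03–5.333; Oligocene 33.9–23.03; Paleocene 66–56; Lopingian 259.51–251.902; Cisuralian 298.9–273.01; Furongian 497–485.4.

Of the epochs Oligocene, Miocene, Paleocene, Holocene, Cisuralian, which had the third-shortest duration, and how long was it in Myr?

Durations: Oligocene 10.87; Miocene 17.697; Paleocene 10; Holocene 0.0117; Cisuralian 25.89 Myr.
Sorted shortest-first: Holocene (0.0117), Paleocene (10), Oligocene (10.87), Miocene (17.697), Cisuralian (25.89).
The third shortest is Oligocene at 10.87 Myr.

Oligocene, 10.87 million years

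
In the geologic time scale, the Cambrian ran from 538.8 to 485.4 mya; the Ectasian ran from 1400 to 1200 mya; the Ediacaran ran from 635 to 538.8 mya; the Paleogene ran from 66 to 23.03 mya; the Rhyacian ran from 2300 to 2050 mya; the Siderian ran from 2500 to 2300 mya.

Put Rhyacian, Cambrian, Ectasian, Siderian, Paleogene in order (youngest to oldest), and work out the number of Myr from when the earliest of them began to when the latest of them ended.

Paleogene, Cambrian, Ectasian, Rhyacian, Siderian; total span 2476.97 Myr

Start ages (Ma): Siderian 2500, Rhyacian 2300, Ectasian 1400, Cambrian 538.8, Paleogene 66.
Ordered youngest to oldest: Paleogene, Cambrian, Ectasian, Rhyacian, Siderian.
Span = 2500 − 23.03 = 2476.97 Myr.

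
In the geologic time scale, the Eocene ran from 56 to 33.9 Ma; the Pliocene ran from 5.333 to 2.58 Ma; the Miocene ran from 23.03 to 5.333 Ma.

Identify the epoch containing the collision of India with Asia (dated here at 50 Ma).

50 Ma lies between 56 and 33.9 Ma, so it falls in the Eocene.

Eocene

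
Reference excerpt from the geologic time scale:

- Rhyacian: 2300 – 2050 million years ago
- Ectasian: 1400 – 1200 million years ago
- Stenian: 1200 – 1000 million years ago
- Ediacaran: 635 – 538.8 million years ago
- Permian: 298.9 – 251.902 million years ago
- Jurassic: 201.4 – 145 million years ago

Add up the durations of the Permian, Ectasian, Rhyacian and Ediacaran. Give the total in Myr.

Duration is start − end for each: (298.9 − 251.902) + (1400 − 1200) + (2300 − 2050) + (635 − 538.8).
That is 46.998 + 200 + 250 + 96.2, which totals 593.198 million years.

593.198 million years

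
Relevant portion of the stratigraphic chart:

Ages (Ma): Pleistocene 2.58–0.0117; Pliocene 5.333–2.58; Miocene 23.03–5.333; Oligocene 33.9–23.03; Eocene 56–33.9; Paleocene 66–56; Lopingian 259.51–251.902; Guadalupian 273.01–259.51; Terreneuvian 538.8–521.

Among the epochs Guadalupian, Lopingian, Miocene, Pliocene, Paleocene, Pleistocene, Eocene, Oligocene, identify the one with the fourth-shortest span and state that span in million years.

Paleocene, 10 million years

Durations: Guadalupian 13.5; Lopingian 7.608; Miocene 17.697; Pliocene 2.753; Paleocene 10; Pleistocene 2.5683; Eocene 22.1; Oligocene 10.87 Myr.
Sorted shortest-first: Pleistocene (2.5683), Pliocene (2.753), Lopingian (7.608), Paleocene (10), Oligocene (10.87), Guadalupian (13.5), Miocene (17.697), Eocene (22.1).
The fourth shortest is Paleocene at 10 Myr.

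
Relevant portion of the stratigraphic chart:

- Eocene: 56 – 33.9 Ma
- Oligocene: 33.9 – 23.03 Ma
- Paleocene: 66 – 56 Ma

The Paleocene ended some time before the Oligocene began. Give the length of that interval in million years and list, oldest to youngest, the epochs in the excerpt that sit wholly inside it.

22.1 million years; Eocene

The Paleocene closes at 56 Ma and the Oligocene opens at 33.9 Ma, so the interval is 56 − 33.9 = 22.1 Myr.
An epoch fits inside if it starts at or after 56 Ma and ends at or before 33.9 Ma; oldest first that gives Eocene.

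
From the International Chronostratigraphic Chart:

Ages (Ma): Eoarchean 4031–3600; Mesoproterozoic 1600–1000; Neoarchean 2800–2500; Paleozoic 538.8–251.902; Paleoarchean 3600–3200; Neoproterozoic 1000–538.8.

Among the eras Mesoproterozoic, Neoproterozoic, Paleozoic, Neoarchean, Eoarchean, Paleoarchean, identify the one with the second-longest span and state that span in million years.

Start − end for each: Mesoproterozoic 1600 − 1000 = 600; Neoproterozoic 1000 − 538.8 = 461.2; Paleozoic 538.8 − 251.902 = 286.898; Neoarchean 2800 − 2500 = 300; Eoarchean 4031 − 3600 = 431; Paleoarchean 3600 − 3200 = 400.
Ranking these from longest: Mesoproterozoic > Neoproterozoic > Eoarchean > Paleoarchean > Neoarchean > Paleozoic.
Position 2 in that ranking is Neoproterozoic, which lasted 461.2 Myr.

Neoproterozoic, 461.2 million years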